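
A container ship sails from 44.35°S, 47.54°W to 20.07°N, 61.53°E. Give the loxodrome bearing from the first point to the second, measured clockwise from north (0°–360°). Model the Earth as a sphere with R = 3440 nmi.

57.3°

Meridional parts: M(φ₁)=-0.8654, M(φ₂)=+0.3577 → ΔM = +1.2231;  Δλ = +1.9036 rad
tan C = Δλ / ΔM = +1.5564 → C = 57.28°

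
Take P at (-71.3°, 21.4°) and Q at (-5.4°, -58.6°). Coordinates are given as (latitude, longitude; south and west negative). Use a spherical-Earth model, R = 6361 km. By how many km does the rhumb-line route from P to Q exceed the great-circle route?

377 km

Great circle: cos σ = sin φ₁ sin φ₂ + cos φ₁ cos φ₂ cos Δλ,  σ = 1.4257 rad → d_gc = 9069.0 km
Rhumb line: Δψ = +1.7095, q = Δφ/Δψ = 0.6728, d_rh = R√(Δφ²+q²Δλ²) = 9446.4 km
Excess = 9446.4 − 9069.0 = 377.4 ≈ 377 km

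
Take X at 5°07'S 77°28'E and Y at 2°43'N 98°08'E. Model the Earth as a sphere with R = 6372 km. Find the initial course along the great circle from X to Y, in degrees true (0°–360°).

θ = atan2( sin Δλ·cos φ₂ ,  cos φ₁ sin φ₂ − sin φ₁ cos φ₂ cos Δλ )
  = atan2(+0.3525, +0.1306) = 69.68°

69.7°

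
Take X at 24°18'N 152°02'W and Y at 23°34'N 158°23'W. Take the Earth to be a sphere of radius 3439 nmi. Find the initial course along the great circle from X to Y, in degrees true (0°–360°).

264.1°

N = sin Δλ·cos φ₂ = -0.1014;  D = cos φ₁ sin φ₂ − sin φ₁ cos φ₂ cos Δλ = -0.0105
initial course = atan2(N, D) = 264.10°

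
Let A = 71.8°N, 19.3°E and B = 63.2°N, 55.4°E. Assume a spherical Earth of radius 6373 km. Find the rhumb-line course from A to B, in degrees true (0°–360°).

Meridional parts: M(φ₁)=+1.8315, M(φ₂)=+1.4345 → ΔM = -0.3970;  Δλ = +0.6301 rad
tan C = Δλ / ΔM = -1.5871 → C = 122.21°

122.2°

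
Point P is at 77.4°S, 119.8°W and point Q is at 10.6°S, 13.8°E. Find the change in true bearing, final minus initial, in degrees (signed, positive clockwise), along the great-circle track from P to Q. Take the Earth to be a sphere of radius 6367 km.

-125.5°

At departure: θ₁ = atan2(sin Δλ cos φ₂, cos φ₁ sin φ₂ − sin φ₁ cos φ₂ cos Δλ) = 134.59°
At arrival: θ₂ = atan2(sin Δλ cos φ₁, −cos φ₂ sin φ₁ + sin φ₂ cos φ₁ cos Δλ) = 9.09°
Δθ = θ₂ − θ₁ = -125.5°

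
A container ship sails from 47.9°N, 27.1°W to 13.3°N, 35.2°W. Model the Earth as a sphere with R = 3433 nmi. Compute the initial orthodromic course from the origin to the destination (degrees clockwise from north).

θ = atan2( sin Δλ·cos φ₂ ,  cos φ₁ sin φ₂ − sin φ₁ cos φ₂ cos Δλ )
  = atan2(-0.1371, -0.5606) = 193.74°

193.7°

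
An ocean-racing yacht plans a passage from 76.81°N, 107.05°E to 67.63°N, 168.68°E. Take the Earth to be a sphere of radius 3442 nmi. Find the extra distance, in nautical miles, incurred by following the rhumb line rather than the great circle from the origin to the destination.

53 nmi

Great circle: cos σ = sin φ₁ sin φ₂ + cos φ₁ cos φ₂ cos Δλ,  σ = 0.3434 rad → d_gc = 1182.0 nmi
Rhumb line: Δψ = -0.5366, q = Δφ/Δψ = 0.2986, d_rh = R√(Δφ²+q²Δλ²) = 1235.3 nmi
Excess = 1235.3 − 1182.0 = 53.3 ≈ 53 nmi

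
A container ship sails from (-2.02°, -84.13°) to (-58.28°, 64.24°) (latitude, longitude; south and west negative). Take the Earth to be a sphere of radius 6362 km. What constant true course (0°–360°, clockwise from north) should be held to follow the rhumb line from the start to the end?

115.3°

Meridional parts: M(φ₁)=-0.0353, M(φ₂)=-1.2584 → ΔM = -1.2232;  Δλ = +2.5895 rad
tan C = Δλ / ΔM = -2.1171 → C = 115.28°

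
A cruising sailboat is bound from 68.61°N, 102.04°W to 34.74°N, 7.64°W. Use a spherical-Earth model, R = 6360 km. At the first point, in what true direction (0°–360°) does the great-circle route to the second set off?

72.0°

θ = atan2( sin Δλ·cos φ₂ ,  cos φ₁ sin φ₂ − sin φ₁ cos φ₂ cos Δλ )
  = atan2(+0.8193, +0.2665) = 71.98°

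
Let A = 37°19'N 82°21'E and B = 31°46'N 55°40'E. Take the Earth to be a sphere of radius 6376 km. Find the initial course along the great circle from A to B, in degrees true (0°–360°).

θ = atan2( sin Δλ·cos φ₂ ,  cos φ₁ sin φ₂ − sin φ₁ cos φ₂ cos Δλ )
  = atan2(-0.3818, -0.0418) = 263.75°

263.7°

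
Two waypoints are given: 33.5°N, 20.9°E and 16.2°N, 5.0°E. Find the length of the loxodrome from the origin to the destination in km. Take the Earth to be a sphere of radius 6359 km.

Δψ = ln[tan(π/4+φ₂/2)/tan(π/4+φ₁/2)] = -0.3346;  Δφ = -0.3019 rad,  Δλ = -0.2775 rad
q = Δφ/Δψ = 0.9025
d = R·√(Δφ² + q²Δλ²) = 6359·0.39229 = 2495 km

2495 km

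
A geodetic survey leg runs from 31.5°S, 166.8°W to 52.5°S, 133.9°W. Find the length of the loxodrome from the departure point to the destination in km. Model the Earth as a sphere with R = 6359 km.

Δψ = ln[tan(π/4+φ₂/2)/tan(π/4+φ₁/2)] = -0.5006;  Δφ = -0.3665 rad,  Δλ = +0.5742 rad
q = Δφ/Δψ = 0.7321
d = R·√(Δφ² + q²Δλ²) = 6359·0.55772 = 3547 km

3547 km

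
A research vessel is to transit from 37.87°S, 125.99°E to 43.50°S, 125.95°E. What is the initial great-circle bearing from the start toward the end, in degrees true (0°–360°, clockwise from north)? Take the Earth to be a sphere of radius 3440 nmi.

θ = atan2( sin Δλ·cos φ₂ ,  cos φ₁ sin φ₂ − sin φ₁ cos φ₂ cos Δλ )
  = atan2(-0.0005, -0.0981) = 180.30°

180.3°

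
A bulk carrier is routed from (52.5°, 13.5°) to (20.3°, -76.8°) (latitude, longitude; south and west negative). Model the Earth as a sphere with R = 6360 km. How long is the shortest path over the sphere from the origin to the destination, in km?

8237 km

Haversine: a = sin²(Δφ/2)+cos φ₁ cos φ₂ sin²(Δλ/2) = 0.36387;  σ = 2·atan2(√a,√(1−a))
σ = 74.202° → d = Rσ = 6360·1.29506 = 8237 km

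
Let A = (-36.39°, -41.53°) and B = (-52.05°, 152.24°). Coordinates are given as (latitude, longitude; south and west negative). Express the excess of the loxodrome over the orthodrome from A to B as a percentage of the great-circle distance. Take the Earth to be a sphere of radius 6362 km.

31.2%

Great circle: σ = 1.5838 rad → d_gc = Rσ = 10076.1 km
Rhumb: Δφ = -0.2733, Δλ = -2.9013, Δψ = -0.3849, q = Δφ/Δψ = 0.7102 → d_rh = R√(Δφ²+q²Δλ²) = 13222.8 km
Excess = (13222.8 − 10076.1) / 10076.1 = 3146.7 / 10076.1 = 31.23% ≈ 31.2%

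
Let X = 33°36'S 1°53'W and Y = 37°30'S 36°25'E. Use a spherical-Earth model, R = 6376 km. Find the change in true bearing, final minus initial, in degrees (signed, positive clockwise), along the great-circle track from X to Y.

At departure: θ₁ = atan2(sin Δλ cos φ₂, cos φ₁ sin φ₂ − sin φ₁ cos φ₂ cos Δλ) = 108.29°
At arrival: θ₂ = atan2(sin Δλ cos φ₁, −cos φ₂ sin φ₁ + sin φ₂ cos φ₁ cos Δλ) = 85.45°
Δθ = θ₂ − θ₁ = -22.8°

-22.8°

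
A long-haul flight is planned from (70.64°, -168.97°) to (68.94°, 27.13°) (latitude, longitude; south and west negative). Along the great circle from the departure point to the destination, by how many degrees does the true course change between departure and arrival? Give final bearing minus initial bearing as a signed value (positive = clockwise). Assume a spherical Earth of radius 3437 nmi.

-162.9°

At departure: θ₁ = atan2(sin Δλ cos φ₂, cos φ₁ sin φ₂ − sin φ₁ cos φ₂ cos Δλ) = 351.08°
At arrival: θ₂ = atan2(sin Δλ cos φ₁, −cos φ₂ sin φ₁ + sin φ₂ cos φ₁ cos Δλ) = 188.22°
Δθ = θ₂ − θ₁ = -162.9°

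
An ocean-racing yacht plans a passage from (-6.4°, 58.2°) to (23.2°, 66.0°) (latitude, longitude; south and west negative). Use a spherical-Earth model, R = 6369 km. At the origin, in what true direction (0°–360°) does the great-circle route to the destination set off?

14.2°

N = sin Δλ·cos φ₂ = +0.1247;  D = cos φ₁ sin φ₂ − sin φ₁ cos φ₂ cos Δλ = +0.4930
initial course = atan2(N, D) = 14.20°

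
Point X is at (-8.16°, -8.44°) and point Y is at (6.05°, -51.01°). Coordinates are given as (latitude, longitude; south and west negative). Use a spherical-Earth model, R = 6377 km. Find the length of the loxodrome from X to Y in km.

Rhumb course C = atan2(Δλ, Δψ) with Δψ = ln[tan(π/4+φ₂/2)/tan(π/4+φ₁/2)] = +0.2487, Δλ = -0.7430 → C = 288.51°
d = R·|Δφ| / |cos C| = 6377·0.24801 / 0.31741 = 4983 km

4983 km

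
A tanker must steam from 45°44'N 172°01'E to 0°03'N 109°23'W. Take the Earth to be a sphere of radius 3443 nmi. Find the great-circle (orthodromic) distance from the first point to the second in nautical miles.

4930 nmi

Haversine: a = sin²(Δφ/2)+cos φ₁ cos φ₂ sin²(Δλ/2) = 0.43071;  σ = 2·atan2(√a,√(1−a))
σ = 82.034° → d = Rσ = 3443·1.43176 = 4930 nmi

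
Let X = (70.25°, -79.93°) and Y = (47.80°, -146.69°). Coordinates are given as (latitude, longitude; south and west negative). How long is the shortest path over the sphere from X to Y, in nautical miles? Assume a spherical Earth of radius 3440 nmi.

2288 nmi

Haversine: a = sin²(Δφ/2)+cos φ₁ cos φ₂ sin²(Δλ/2) = 0.10660;  σ = 2·atan2(√a,√(1−a))
σ = 38.113° → d = Rσ = 3440·0.66520 = 2288 nmi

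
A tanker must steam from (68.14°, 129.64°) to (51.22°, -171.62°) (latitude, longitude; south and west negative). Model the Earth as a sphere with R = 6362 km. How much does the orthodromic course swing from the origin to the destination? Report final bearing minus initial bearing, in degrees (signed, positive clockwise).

At departure: θ₁ = atan2(sin Δλ cos φ₂, cos φ₁ sin φ₂ − sin φ₁ cos φ₂ cos Δλ) = 91.22°
At arrival: θ₂ = atan2(sin Δλ cos φ₁, −cos φ₂ sin φ₁ + sin φ₂ cos φ₁ cos Δλ) = 143.53°
Δθ = θ₂ − θ₁ = +52.3°

+52.3°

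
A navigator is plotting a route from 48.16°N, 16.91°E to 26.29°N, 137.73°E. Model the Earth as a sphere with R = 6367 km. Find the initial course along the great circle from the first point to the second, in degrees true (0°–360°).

50.4°

θ = atan2( sin Δλ·cos φ₂ ,  cos φ₁ sin φ₂ − sin φ₁ cos φ₂ cos Δλ )
  = atan2(+0.7700, +0.6377) = 50.37°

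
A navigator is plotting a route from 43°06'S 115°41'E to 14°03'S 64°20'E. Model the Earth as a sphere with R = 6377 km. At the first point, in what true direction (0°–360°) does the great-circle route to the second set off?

287.4°

θ = atan2( sin Δλ·cos φ₂ ,  cos φ₁ sin φ₂ − sin φ₁ cos φ₂ cos Δλ )
  = atan2(-0.7576, +0.2367) = 287.35°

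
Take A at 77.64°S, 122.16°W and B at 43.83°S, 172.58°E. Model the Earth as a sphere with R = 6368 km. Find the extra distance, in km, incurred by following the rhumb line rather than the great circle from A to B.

199 km

Great circle: cos σ = sin φ₁ sin φ₂ + cos φ₁ cos φ₂ cos Δλ,  σ = 0.7361 rad → d_gc = 4687.5 km
Rhumb line: Δψ = +1.3702, q = Δφ/Δψ = 0.4307, d_rh = R√(Δφ²+q²Δλ²) = 4886.4 km
Excess = 4886.4 − 4687.5 = 198.9 ≈ 199 km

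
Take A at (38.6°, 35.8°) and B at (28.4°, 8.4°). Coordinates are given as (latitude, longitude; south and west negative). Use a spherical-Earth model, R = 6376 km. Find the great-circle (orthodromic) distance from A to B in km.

2770 km

cos σ = sin φ₁ sin φ₂ + cos φ₁ cos φ₂ cos Δλ
      = sin(38.60°)sin(28.40°) + cos(38.60°)cos(28.40°)cos(-27.40°) = 0.9071
σ = 24.896° → d = Rσ = 6376·0.43452 = 2770 km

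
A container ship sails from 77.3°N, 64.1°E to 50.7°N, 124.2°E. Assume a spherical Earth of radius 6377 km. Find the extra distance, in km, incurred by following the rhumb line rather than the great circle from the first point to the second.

Great circle: cos σ = sin φ₁ sin φ₂ + cos φ₁ cos φ₂ cos Δλ,  σ = 0.6018 rad → d_gc = 3837.6 km
Rhumb line: Δψ = -1.1658, q = Δφ/Δψ = 0.3982, d_rh = R√(Δφ²+q²Δλ²) = 3982.5 km
Excess = 3982.5 − 3837.6 = 144.9 ≈ 145 km

145 km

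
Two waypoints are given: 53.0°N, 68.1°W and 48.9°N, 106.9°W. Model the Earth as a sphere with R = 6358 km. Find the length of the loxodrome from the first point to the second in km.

2748 km

Δψ = ln[tan(π/4+φ₂/2)/tan(π/4+φ₁/2)] = -0.1137;  Δφ = -0.0716 rad,  Δλ = -0.6772 rad
q = Δφ/Δψ = 0.6295
d = R·√(Δφ² + q²Δλ²) = 6358·0.43222 = 2748 km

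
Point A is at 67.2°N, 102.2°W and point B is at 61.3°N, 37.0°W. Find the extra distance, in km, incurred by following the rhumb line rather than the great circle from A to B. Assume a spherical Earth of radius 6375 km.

Great circle: cos σ = sin φ₁ sin φ₂ + cos φ₁ cos φ₂ cos Δλ,  σ = 0.4807 rad → d_gc = 3064.5 km
Rhumb line: Δψ = -0.2380, q = Δφ/Δψ = 0.4326, d_rh = R√(Δφ²+q²Δλ²) = 3206.2 km
Excess = 3206.2 − 3064.5 = 141.7 ≈ 142 km

142 km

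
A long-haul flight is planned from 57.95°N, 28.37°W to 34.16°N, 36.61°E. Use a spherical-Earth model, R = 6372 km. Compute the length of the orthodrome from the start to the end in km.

cos σ = sin φ₁ sin φ₂ + cos φ₁ cos φ₂ cos Δλ
      = sin(57.95°)sin(34.16°) + cos(57.95°)cos(34.16°)cos(64.98°) = 0.6616
σ = 48.575° → d = Rσ = 6372·0.84780 = 5402 km

5402 km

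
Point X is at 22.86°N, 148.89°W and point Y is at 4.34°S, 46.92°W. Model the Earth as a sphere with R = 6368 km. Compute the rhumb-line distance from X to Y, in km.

11479 km

Δψ = ln[tan(π/4+φ₂/2)/tan(π/4+φ₁/2)] = -0.4858;  Δφ = -0.4747 rad,  Δλ = +1.7797 rad
q = Δφ/Δψ = 0.9772
d = R·√(Δφ² + q²Δλ²) = 6368·1.80268 = 11479 km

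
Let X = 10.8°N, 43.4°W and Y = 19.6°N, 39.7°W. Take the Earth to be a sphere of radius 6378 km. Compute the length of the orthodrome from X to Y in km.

1057 km

Haversine: a = sin²(Δφ/2)+cos φ₁ cos φ₂ sin²(Δλ/2) = 0.00685;  σ = 2·atan2(√a,√(1−a))
σ = 9.495° → d = Rσ = 6378·0.16572 = 1057 km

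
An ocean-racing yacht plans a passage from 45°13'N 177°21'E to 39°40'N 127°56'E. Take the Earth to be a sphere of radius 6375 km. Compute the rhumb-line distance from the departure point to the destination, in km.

4100 km

Rhumb course C = atan2(Δλ, Δψ) with Δψ = ln[tan(π/4+φ₂/2)/tan(π/4+φ₁/2)] = -0.1314, Δλ = -0.8625 → C = 261.34°
d = R·|Δφ| / |cos C| = 6375·0.09687 / 0.15061 = 4100 km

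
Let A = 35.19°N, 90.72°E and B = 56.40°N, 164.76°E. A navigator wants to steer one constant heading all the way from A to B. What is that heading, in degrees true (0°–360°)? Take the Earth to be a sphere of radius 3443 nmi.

Meridional parts: M(φ₁)=+0.6569, M(φ₂)=+1.1976 → ΔM = +0.5407;  Δλ = +1.2922 rad
tan C = Δλ / ΔM = +2.3899 → C = 67.29°

67.3°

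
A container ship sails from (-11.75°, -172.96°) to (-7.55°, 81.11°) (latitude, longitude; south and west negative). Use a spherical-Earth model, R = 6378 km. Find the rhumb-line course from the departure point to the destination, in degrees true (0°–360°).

272.3°

Δψ = ln[tan(π/4+φ₂/2)/tan(π/4+φ₁/2)] = +0.0744
Δλ = -1.8488 rad (taken the short way round)
course = atan2(Δλ, Δψ) = 272.30°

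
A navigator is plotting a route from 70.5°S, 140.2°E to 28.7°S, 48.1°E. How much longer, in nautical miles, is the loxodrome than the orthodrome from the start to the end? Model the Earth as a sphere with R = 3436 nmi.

284 nmi

Great circle: cos σ = sin φ₁ sin φ₂ + cos φ₁ cos φ₂ cos Δλ,  σ = 1.1130 rad → d_gc = 3824.4 nmi
Rhumb line: Δψ = +1.2380, q = Δφ/Δψ = 0.5893, d_rh = R√(Δφ²+q²Δλ²) = 4108.3 nmi
Excess = 4108.3 − 3824.4 = 283.9 ≈ 284 nmi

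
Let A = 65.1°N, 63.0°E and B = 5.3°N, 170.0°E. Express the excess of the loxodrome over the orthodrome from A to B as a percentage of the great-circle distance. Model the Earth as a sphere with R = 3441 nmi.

7.2%

Great circle: σ = 1.6096 rad → d_gc = Rσ = 5538.6 nmi
Rhumb: Δφ = -1.0437, Δλ = +1.8675, Δψ = -1.4180, q = Δφ/Δψ = 0.7361 → d_rh = R√(Δφ²+q²Δλ²) = 5938.9 nmi
Excess = (5938.9 − 5538.6) / 5538.6 = 400.3 / 5538.6 = 7.23% ≈ 7.2%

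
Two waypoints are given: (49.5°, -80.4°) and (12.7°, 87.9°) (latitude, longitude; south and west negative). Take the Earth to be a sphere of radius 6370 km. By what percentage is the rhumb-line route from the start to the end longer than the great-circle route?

Great circle: σ = 2.0412 rad → d_gc = Rσ = 13002.3 km
Rhumb: Δφ = -0.6423, Δλ = +2.9374, Δψ = -0.7737, q = Δφ/Δψ = 0.8302 → d_rh = R√(Δφ²+q²Δλ²) = 16063.1 km
Excess = (16063.1 − 13002.3) / 13002.3 = 3060.8 / 13002.3 = 23.54% ≈ 23.5%

23.5%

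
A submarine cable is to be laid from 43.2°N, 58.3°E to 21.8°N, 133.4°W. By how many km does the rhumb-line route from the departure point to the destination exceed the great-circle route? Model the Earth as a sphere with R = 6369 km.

Great circle: cos σ = sin φ₁ sin φ₂ + cos φ₁ cos φ₂ cos Δλ,  σ = 1.9917 rad → d_gc = 12684.9 km
Rhumb line: Δψ = -0.4476, q = Δφ/Δψ = 0.8344, d_rh = R√(Δφ²+q²Δλ²) = 15790.9 km
Excess = 15790.9 − 12684.9 = 3106.0 ≈ 3106 km

3106 km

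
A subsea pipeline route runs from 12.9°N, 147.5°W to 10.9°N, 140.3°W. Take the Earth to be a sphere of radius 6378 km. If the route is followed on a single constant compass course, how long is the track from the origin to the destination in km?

Rhumb course C = atan2(Δλ, Δψ) with Δψ = ln[tan(π/4+φ₂/2)/tan(π/4+φ₁/2)] = -0.0357, Δλ = +0.1257 → C = 105.85°
d = R·|Δφ| / |cos C| = 6378·0.03491 / 0.27310 = 815 km

815 km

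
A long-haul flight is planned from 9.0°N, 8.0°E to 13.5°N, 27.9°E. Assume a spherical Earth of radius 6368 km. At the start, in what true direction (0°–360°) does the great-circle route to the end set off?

75.2°

N = sin Δλ·cos φ₂ = +0.3310;  D = cos φ₁ sin φ₂ − sin φ₁ cos φ₂ cos Δλ = +0.0875
initial course = atan2(N, D) = 75.18°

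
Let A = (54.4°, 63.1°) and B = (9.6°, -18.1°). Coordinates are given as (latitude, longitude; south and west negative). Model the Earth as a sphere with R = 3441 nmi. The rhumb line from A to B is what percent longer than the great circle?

3.1%

Great circle: σ = 1.3455 rad → d_gc = Rσ = 4629.8 nmi
Rhumb: Δφ = -0.7819, Δλ = -1.4172, Δψ = -0.9678, q = Δφ/Δψ = 0.8079 → d_rh = R√(Δφ²+q²Δλ²) = 4771.1 nmi
Excess = (4771.1 − 4629.8) / 4629.8 = 141.3 / 4629.8 = 3.052% ≈ 3.1%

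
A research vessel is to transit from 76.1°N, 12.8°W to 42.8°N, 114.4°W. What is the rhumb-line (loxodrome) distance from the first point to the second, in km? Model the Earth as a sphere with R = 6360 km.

6327 km

Rhumb course C = atan2(Δλ, Δψ) with Δψ = ln[tan(π/4+φ₂/2)/tan(π/4+φ₁/2)] = -1.2765, Δλ = -1.7733 → C = 234.25°
d = R·|Δφ| / |cos C| = 6360·0.58119 / 0.58423 = 6327 km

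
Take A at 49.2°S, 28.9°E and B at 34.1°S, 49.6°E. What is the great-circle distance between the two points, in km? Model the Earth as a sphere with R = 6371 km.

2389 km

Haversine: a = sin²(Δφ/2)+cos φ₁ cos φ₂ sin²(Δλ/2) = 0.03473;  σ = 2·atan2(√a,√(1−a))
σ = 21.480° → d = Rσ = 6371·0.37490 = 2389 km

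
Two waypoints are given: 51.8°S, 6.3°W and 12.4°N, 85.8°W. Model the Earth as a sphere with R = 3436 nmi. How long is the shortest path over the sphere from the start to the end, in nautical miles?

5599 nmi

Haversine: a = sin²(Δφ/2)+cos φ₁ cos φ₂ sin²(Δλ/2) = 0.52934;  σ = 2·atan2(√a,√(1−a))
σ = 93.364° → d = Rσ = 3436·1.62951 = 5599 nmi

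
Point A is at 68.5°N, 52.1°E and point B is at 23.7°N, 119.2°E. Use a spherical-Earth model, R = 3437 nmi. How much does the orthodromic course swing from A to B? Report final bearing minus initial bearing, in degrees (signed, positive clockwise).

At departure: θ₁ = atan2(sin Δλ cos φ₂, cos φ₁ sin φ₂ − sin φ₁ cos φ₂ cos Δλ) = 102.32°
At arrival: θ₂ = atan2(sin Δλ cos φ₁, −cos φ₂ sin φ₁ + sin φ₂ cos φ₁ cos Δλ) = 156.98°
Δθ = θ₂ − θ₁ = +54.7°

+54.7°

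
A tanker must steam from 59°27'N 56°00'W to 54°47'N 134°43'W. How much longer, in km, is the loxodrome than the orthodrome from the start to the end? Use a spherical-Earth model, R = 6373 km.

275 km

Great circle: cos σ = sin φ₁ sin φ₂ + cos φ₁ cos φ₂ cos Δλ,  σ = 0.7061 rad → d_gc = 4499.8 km
Rhumb line: Δψ = -0.1503, q = Δφ/Δψ = 0.5421, d_rh = R√(Δφ²+q²Δλ²) = 4774.4 km
Excess = 4774.4 − 4499.8 = 274.6 ≈ 275 km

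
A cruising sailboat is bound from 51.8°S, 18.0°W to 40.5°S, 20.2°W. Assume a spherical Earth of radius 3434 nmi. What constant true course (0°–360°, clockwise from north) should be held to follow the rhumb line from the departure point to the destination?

Meridional parts: M(φ₁)=-1.0605, M(φ₂)=-0.7743 → ΔM = +0.2862;  Δλ = -0.0384 rad
tan C = Δλ / ΔM = -0.1342 → C = 352.36°

352.4°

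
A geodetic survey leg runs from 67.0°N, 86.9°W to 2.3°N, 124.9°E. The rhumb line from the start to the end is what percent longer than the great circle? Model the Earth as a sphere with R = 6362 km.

17.4%

Great circle: σ = 1.8701 rad → d_gc = Rσ = 11897.7 km
Rhumb: Δφ = -1.1292, Δλ = -2.5866, Δψ = -1.5522, q = Δφ/Δψ = 0.7275 → d_rh = R√(Δφ²+q²Δλ²) = 13962.0 km
Excess = (13962.0 − 11897.7) / 11897.7 = 2064.3 / 11897.7 = 17.3504% ≈ 17.4%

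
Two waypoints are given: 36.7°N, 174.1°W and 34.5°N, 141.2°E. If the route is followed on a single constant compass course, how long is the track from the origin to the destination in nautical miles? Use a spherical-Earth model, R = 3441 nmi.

Δψ = ln[tan(π/4+φ₂/2)/tan(π/4+φ₁/2)] = -0.0472;  Δφ = -0.0384 rad,  Δλ = -0.7802 rad
q = Δφ/Δψ = 0.8130
d = R·√(Δφ² + q²Δλ²) = 3441·0.63543 = 2187 nmi

2187 nmi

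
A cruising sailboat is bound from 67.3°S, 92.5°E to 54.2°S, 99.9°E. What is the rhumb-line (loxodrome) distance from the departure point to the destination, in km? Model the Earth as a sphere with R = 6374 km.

1510 km

Δψ = ln[tan(π/4+φ₂/2)/tan(π/4+φ₁/2)] = +0.4757;  Δφ = +0.2286 rad,  Δλ = +0.1292 rad
q = Δφ/Δψ = 0.4807
d = R·√(Δφ² + q²Δλ²) = 6374·0.23692 = 1510 km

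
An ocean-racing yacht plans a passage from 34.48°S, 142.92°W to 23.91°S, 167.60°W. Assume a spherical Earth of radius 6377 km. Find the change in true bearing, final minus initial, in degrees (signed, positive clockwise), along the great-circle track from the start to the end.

Initial bearing θ₁ = atan2(sin Δλ cos φ₂, cos φ₁ sin φ₂ − sin φ₁ cos φ₂ cos Δλ) = 289.63°
Final bearing θ₂ = (initial bearing from the destination back to the start) + 180° = 301.87°
Δθ = θ₂ − θ₁ = +12.2°

+12.2°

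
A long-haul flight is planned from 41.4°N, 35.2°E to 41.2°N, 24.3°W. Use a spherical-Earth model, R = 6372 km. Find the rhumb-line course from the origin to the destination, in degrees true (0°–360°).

269.7°

Meridional parts: M(φ₁)=+0.7951, M(φ₂)=+0.7905 → ΔM = -0.0046;  Δλ = -1.0385 rad
tan C = Δλ / ΔM = +223.5008 → C = 269.74°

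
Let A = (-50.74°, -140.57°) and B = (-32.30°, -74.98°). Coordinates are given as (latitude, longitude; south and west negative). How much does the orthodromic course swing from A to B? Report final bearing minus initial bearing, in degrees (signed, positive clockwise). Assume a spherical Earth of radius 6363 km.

-46.8°

At departure: θ₁ = atan2(sin Δλ cos φ₂, cos φ₁ sin φ₂ − sin φ₁ cos φ₂ cos Δλ) = 95.03°
At arrival: θ₂ = atan2(sin Δλ cos φ₁, −cos φ₂ sin φ₁ + sin φ₂ cos φ₁ cos Δλ) = 48.23°
Δθ = θ₂ − θ₁ = -46.8°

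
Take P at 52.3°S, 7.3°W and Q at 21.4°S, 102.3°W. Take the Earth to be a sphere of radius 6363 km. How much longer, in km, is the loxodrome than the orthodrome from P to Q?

Great circle: cos σ = sin φ₁ sin φ₂ + cos φ₁ cos φ₂ cos Δλ,  σ = 1.3294 rad → d_gc = 8458.9 km
Rhumb line: Δψ = +0.6922, q = Δφ/Δψ = 0.7791, d_rh = R√(Δφ²+q²Δλ²) = 8907.5 km
Excess = 8907.5 − 8458.9 = 448.6 ≈ 449 km

449 km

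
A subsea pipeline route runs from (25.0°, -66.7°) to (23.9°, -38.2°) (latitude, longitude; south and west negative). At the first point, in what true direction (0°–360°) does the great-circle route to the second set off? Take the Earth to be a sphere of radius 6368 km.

θ = atan2( sin Δλ·cos φ₂ ,  cos φ₁ sin φ₂ − sin φ₁ cos φ₂ cos Δλ )
  = atan2(+0.4362, +0.0276) = 86.38°

86.4°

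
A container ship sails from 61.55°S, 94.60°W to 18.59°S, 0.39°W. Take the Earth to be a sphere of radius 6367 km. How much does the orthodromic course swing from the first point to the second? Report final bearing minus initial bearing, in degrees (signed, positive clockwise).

At departure: θ₁ = atan2(sin Δλ cos φ₂, cos φ₁ sin φ₂ − sin φ₁ cos φ₂ cos Δλ) = 102.70°
At arrival: θ₂ = atan2(sin Δλ cos φ₁, −cos φ₂ sin φ₁ + sin φ₂ cos φ₁ cos Δλ) = 29.36°
Δθ = θ₂ − θ₁ = -73.3°

-73.3°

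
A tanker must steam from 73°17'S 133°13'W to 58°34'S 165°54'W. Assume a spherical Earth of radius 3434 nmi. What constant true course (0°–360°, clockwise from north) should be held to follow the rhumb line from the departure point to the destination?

318.7°

Meridional parts: M(φ₁)=-1.9178, M(φ₂)=-1.2680 → ΔM = +0.6499;  Δλ = -0.5704 rad
tan C = Δλ / ΔM = -0.8778 → C = 318.72°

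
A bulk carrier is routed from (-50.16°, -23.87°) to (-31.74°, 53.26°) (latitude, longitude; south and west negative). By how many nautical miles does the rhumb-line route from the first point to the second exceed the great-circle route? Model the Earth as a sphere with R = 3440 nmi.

Great circle: cos σ = sin φ₁ sin φ₂ + cos φ₁ cos φ₂ cos Δλ,  σ = 1.0177 rad → d_gc = 3501.0 nmi
Rhumb line: Δψ = +0.4303, q = Δφ/Δψ = 0.7471, d_rh = R√(Δφ²+q²Δλ²) = 3631.9 nmi
Excess = 3631.9 − 3501.0 = 130.9 ≈ 131 nmi

131 nmi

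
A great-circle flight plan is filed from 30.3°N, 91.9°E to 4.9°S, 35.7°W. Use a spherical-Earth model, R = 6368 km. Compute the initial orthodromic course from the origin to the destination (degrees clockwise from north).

θ = atan2( sin Δλ·cos φ₂ ,  cos φ₁ sin φ₂ − sin φ₁ cos φ₂ cos Δλ )
  = atan2(-0.7894, +0.2330) = 286.44°

286.4°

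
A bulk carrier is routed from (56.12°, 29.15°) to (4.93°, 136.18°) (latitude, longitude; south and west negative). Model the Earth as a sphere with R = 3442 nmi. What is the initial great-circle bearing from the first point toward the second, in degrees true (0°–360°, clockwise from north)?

N = sin Δλ·cos φ₂ = +0.9526;  D = cos φ₁ sin φ₂ − sin φ₁ cos φ₂ cos Δλ = +0.2902
initial course = atan2(N, D) = 73.06°

73.1°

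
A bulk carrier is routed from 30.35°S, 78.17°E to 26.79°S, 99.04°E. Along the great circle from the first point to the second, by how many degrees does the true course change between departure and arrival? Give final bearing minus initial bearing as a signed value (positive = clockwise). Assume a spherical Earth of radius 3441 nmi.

Initial bearing θ₁ = atan2(sin Δλ cos φ₂, cos φ₁ sin φ₂ − sin φ₁ cos φ₂ cos Δλ) = 84.16°
Final bearing θ₂ = (initial bearing from the destination back to the start) + 180° = 74.09°
Δθ = θ₂ − θ₁ = -10.1°

-10.1°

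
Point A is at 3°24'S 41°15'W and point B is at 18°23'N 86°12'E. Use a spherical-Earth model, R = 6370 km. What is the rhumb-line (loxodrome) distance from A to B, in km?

14169 km

Rhumb course C = atan2(Δλ, Δψ) with Δψ = ln[tan(π/4+φ₂/2)/tan(π/4+φ₁/2)] = +0.3859, Δλ = +2.2244 → C = 80.16°
d = R·|Δφ| / |cos C| = 6370·0.38019 / 0.17092 = 14169 km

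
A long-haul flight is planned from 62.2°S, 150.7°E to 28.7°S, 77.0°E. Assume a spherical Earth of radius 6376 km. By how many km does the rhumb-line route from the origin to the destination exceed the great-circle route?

Great circle: cos σ = sin φ₁ sin φ₂ + cos φ₁ cos φ₂ cos Δλ,  σ = 1.0008 rad → d_gc = 6381.2 km
Rhumb line: Δψ = +0.8732, q = Δφ/Δψ = 0.6696, d_rh = R√(Δφ²+q²Δλ²) = 6637.6 km
Excess = 6637.6 − 6381.2 = 256.4 ≈ 256 km

256 km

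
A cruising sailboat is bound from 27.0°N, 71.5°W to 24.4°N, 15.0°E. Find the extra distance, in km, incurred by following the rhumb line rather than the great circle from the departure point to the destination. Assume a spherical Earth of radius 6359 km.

Great circle: cos σ = sin φ₁ sin φ₂ + cos φ₁ cos φ₂ cos Δλ,  σ = 1.3314 rad → d_gc = 8466.6 km
Rhumb line: Δψ = -0.0504, q = Δφ/Δψ = 0.9010, d_rh = R√(Δφ²+q²Δλ²) = 8654.3 km
Excess = 8654.3 − 8466.6 = 187.7 ≈ 188 km

188 km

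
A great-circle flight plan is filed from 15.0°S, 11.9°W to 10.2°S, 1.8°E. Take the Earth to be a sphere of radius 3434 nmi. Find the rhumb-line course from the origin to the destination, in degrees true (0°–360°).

Meridional parts: M(φ₁)=-0.2648, M(φ₂)=-0.1790 → ΔM = +0.0859;  Δλ = +0.2391 rad
tan C = Δλ / ΔM = +2.7845 → C = 70.25°

70.2°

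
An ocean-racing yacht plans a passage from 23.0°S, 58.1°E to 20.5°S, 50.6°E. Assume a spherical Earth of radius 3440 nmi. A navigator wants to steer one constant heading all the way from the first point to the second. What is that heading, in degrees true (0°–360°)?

Δψ = ln[tan(π/4+φ₂/2)/tan(π/4+φ₁/2)] = +0.0470
Δλ = -0.1309 rad (taken the short way round)
course = atan2(Δλ, Δψ) = 289.74°

289.7°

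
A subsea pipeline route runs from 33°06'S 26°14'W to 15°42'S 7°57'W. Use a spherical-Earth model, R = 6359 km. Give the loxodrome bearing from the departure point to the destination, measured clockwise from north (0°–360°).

43.6°

Δψ = ln[tan(π/4+φ₂/2)/tan(π/4+φ₁/2)] = +0.3353
Δλ = +0.3191 rad (taken the short way round)
course = atan2(Δλ, Δψ) = 43.58°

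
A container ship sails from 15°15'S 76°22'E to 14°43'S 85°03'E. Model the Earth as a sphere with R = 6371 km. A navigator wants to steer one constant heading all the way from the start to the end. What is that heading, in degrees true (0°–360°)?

86.4°

Meridional parts: M(φ₁)=-0.2694, M(φ₂)=-0.2597 → ΔM = +0.0096;  Δλ = +0.1516 rad
tan C = Δλ / ΔM = +15.7276 → C = 86.36°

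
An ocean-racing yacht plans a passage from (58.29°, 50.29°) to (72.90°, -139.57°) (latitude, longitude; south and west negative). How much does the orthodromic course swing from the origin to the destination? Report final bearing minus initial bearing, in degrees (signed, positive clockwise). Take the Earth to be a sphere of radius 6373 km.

Initial bearing θ₁ = atan2(sin Δλ cos φ₂, cos φ₁ sin φ₂ − sin φ₁ cos φ₂ cos Δλ) = 3.85°
Final bearing θ₂ = (initial bearing from the destination back to the start) + 180° = 173.11°
Δθ = θ₂ − θ₁ = +169.3°

+169.3°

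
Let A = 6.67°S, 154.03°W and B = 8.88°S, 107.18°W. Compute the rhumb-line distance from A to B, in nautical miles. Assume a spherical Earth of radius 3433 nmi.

Δψ = ln[tan(π/4+φ₂/2)/tan(π/4+φ₁/2)] = -0.0389;  Δφ = -0.0386 rad,  Δλ = +0.8177 rad
q = Δφ/Δψ = 0.9907
d = R·√(Δφ² + q²Δλ²) = 3433·0.81104 = 2784 nmi

2784 nmi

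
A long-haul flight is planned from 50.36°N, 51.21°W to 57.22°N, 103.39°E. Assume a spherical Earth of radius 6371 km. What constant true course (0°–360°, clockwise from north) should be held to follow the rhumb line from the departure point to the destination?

Meridional parts: M(φ₁)=+1.0205, M(φ₂)=+1.2237 → ΔM = +0.2033;  Δλ = +2.6983 rad
tan C = Δλ / ΔM = +13.2756 → C = 85.69°

85.7°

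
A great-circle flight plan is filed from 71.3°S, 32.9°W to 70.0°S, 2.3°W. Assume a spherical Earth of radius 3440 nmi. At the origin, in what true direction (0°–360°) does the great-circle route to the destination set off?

97.3°

θ = atan2( sin Δλ·cos φ₂ ,  cos φ₁ sin φ₂ − sin φ₁ cos φ₂ cos Δλ )
  = atan2(+0.1741, -0.0224) = 97.34°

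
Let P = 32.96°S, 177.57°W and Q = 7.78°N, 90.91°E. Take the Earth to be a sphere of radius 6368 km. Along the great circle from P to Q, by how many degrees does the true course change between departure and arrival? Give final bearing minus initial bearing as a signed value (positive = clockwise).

+26.9°

Initial bearing θ₁ = atan2(sin Δλ cos φ₂, cos φ₁ sin φ₂ − sin φ₁ cos φ₂ cos Δλ) = 275.72°
Final bearing θ₂ = (initial bearing from the destination back to the start) + 180° = 302.58°
Δθ = θ₂ − θ₁ = +26.9°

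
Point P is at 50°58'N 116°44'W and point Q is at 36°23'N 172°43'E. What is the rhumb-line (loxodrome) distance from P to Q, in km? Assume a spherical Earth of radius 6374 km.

5862 km

Δψ = ln[tan(π/4+φ₂/2)/tan(π/4+φ₁/2)] = -0.3546;  Δφ = -0.2545 rad,  Δλ = -1.2313 rad
q = Δφ/Δψ = 0.7177
d = R·√(Δφ² + q²Δλ²) = 6374·0.91967 = 5862 km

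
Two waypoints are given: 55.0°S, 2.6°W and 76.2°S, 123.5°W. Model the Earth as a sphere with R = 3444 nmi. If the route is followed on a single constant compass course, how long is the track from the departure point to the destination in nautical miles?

3084 nmi

Δψ = ln[tan(π/4+φ₂/2)/tan(π/4+φ₁/2)] = -0.9576;  Δφ = -0.3700 rad,  Δλ = -2.1101 rad
q = Δφ/Δψ = 0.3864
d = R·√(Δφ² + q²Δλ²) = 3444·0.89534 = 3084 nmi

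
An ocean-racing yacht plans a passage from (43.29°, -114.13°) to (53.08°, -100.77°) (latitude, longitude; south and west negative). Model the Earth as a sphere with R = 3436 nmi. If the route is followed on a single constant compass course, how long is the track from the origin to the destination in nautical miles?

Rhumb course C = atan2(Δλ, Δψ) with Δψ = ln[tan(π/4+φ₂/2)/tan(π/4+φ₁/2)] = +0.2574, Δλ = +0.2332 → C = 42.18°
d = R·|Δφ| / |cos C| = 3436·0.17087 / 0.74109 = 792 nmi

792 nmi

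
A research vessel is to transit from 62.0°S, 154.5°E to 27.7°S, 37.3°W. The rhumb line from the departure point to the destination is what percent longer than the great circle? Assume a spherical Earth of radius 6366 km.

32.3%

Great circle: σ = 1.5672 rad → d_gc = Rσ = 9977.1 km
Rhumb: Δφ = +0.5986, Δλ = +2.9356, Δψ = +0.8855, q = Δφ/Δψ = 0.6760 → d_rh = R√(Δφ²+q²Δλ²) = 13196.4 km
Excess = (13196.4 − 9977.1) / 9977.1 = 3219.3 / 9977.1 = 32.27% ≈ 32.3%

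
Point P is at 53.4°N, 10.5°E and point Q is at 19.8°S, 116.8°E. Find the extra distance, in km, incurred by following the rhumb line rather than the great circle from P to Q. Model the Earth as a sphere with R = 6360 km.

Great circle: cos σ = sin φ₁ sin φ₂ + cos φ₁ cos φ₂ cos Δλ,  σ = 2.0146 rad → d_gc = 12813.0 km
Rhumb line: Δψ = -1.4592, q = Δφ/Δψ = 0.8756, d_rh = R√(Δφ²+q²Δλ²) = 13143.7 km
Excess = 13143.7 − 12813.0 = 330.7 ≈ 331 km

331 km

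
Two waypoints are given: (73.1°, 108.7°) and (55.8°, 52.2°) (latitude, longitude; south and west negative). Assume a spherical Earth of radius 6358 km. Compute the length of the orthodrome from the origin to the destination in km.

cos σ = sin φ₁ sin φ₂ + cos φ₁ cos φ₂ cos Δλ
      = sin(73.10°)sin(55.80°) + cos(73.10°)cos(55.80°)cos(-56.50°) = 0.8815
σ = 28.170° → d = Rσ = 6358·0.49167 = 3126 km

3126 km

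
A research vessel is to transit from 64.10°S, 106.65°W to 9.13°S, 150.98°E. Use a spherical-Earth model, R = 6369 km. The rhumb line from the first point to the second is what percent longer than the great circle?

Great circle: σ = 1.5204 rad → d_gc = Rσ = 9683.6 km
Rhumb: Δφ = +0.9594, Δλ = -1.7867, Δψ = +1.3099, q = Δφ/Δψ = 0.7324 → d_rh = R√(Δφ²+q²Δλ²) = 10334.8 km
Excess = (10334.8 − 9683.6) / 9683.6 = 651.2 / 9683.6 = 6.72% ≈ 6.7%

6.7%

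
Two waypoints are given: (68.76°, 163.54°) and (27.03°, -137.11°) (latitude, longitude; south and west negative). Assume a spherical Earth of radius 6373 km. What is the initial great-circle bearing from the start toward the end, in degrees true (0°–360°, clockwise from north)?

θ = atan2( sin Δλ·cos φ₂ ,  cos φ₁ sin φ₂ − sin φ₁ cos φ₂ cos Δλ )
  = atan2(+0.7663, -0.2586) = 108.65°

108.6°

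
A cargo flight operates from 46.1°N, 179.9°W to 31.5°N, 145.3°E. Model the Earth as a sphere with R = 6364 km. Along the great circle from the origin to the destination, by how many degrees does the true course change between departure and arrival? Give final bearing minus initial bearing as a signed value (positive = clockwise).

-22.4°

Initial bearing θ₁ = atan2(sin Δλ cos φ₂, cos φ₁ sin φ₂ − sin φ₁ cos φ₂ cos Δλ) = 253.71°
Final bearing θ₂ = (initial bearing from the destination back to the start) + 180° = 231.32°
Δθ = θ₂ − θ₁ = -22.4°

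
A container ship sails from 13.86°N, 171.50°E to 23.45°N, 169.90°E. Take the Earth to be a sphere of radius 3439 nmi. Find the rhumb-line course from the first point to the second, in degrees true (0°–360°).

351.0°

Meridional parts: M(φ₁)=+0.2443, M(φ₂)=+0.4212 → ΔM = +0.1769;  Δλ = -0.0279 rad
tan C = Δλ / ΔM = -0.1578 → C = 351.03°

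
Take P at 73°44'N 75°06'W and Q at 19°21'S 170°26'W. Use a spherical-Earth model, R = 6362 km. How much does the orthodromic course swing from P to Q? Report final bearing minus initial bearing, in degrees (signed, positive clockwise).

-72.2°

At departure: θ₁ = atan2(sin Δλ cos φ₂, cos φ₁ sin φ₂ − sin φ₁ cos φ₂ cos Δλ) = 269.47°
At arrival: θ₂ = atan2(sin Δλ cos φ₁, −cos φ₂ sin φ₁ + sin φ₂ cos φ₁ cos Δλ) = 197.27°
Δθ = θ₂ − θ₁ = -72.2°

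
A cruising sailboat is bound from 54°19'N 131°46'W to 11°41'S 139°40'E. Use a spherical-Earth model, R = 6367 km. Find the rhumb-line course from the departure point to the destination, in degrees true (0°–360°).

Meridional parts: M(φ₁)=+1.1336, M(φ₂)=-0.2053 → ΔM = -1.3390;  Δλ = -1.5458 rad
tan C = Δλ / ΔM = +1.1545 → C = 229.10°

229.1°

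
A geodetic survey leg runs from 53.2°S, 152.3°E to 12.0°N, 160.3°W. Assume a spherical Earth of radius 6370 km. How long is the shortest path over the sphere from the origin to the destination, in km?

Haversine: a = sin²(Δφ/2)+cos φ₁ cos φ₂ sin²(Δλ/2) = 0.38494;  σ = 2·atan2(√a,√(1−a))
σ = 76.696° → d = Rσ = 6370·1.33859 = 8527 km

8527 km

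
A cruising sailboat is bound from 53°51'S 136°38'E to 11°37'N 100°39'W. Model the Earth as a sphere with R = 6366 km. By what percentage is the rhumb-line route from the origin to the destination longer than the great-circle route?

5.2%

Great circle: σ = 2.0656 rad → d_gc = Rσ = 13149.9 km
Rhumb: Δφ = +1.1426, Δλ = +2.1418, Δψ = +1.3239, q = Δφ/Δψ = 0.8631 → d_rh = R√(Δφ²+q²Δλ²) = 13834.4 km
Excess = (13834.4 − 13149.9) / 13149.9 = 684.5 / 13149.9 = 5.21% ≈ 5.2%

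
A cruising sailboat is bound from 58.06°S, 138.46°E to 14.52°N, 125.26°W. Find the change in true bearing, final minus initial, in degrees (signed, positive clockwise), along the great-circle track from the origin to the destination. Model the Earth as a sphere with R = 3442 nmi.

-54.4°

Initial bearing θ₁ = atan2(sin Δλ cos φ₂, cos φ₁ sin φ₂ − sin φ₁ cos φ₂ cos Δλ) = 87.45°
Final bearing θ₂ = (initial bearing from the destination back to the start) + 180° = 33.09°
Δθ = θ₂ − θ₁ = -54.4°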